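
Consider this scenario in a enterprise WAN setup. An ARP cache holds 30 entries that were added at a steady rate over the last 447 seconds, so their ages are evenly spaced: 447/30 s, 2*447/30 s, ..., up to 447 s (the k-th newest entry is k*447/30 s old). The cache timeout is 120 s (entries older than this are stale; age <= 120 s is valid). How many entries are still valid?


Ages are k * 447/30 s for k = 1..30 (spacing = 14.9000 s).
Entry k is valid iff k * 447/30 <= 120 iff k <= 30 * 120 / 447 = 8.0537
n_valid = floor(8.0537) = 8
(n_stale = 30 - 8 = 22)

8


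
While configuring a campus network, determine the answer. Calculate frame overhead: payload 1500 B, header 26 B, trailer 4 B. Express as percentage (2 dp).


Given: payload = 1500 B, header = 26 B, trailer = 4 B
Overhead bytes = header + trailer = 26 + 4 = 30
Total frame = payload + overhead = 1500 + 30 = 1530
Overhead % = 30 / 1530 * 100 = 1.9608% -> 1.96% (2 dp)

1.96


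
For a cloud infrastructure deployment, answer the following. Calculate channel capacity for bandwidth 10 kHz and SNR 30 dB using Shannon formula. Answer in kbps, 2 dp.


Given: B = 10 kHz, SNR = 30 dB
SNR linear = 10^(30/10) = 1000
1 + SNR = 1001
log2(1001) = 9.9672262588
C = 10 * 1000 * 9.9672262588 = 99672.2626 bps
C = 99.672263 kbps -> 99.67 kbps (2 dp)

99.67


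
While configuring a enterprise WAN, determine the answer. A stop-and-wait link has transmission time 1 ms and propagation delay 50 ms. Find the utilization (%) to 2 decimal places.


Given: Ttrans = 1 ms, Tprop = 50 ms
RTT = 2 * Tprop = 2 * 50 = 100 ms
U = Ttrans / (Ttrans + RTT)
U = 1 / (1 + 100)
U = 1 / 101 = 0.009901
U% = 0.99%

0.99


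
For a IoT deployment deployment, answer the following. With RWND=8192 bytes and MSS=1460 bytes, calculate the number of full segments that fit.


Given: RWND = 8192 bytes, MSS = 1460 bytes
Full segments = floor(RWND / MSS)
Full segments = floor(8192 / 1460)
Full segments = floor(5.611) = 5

5


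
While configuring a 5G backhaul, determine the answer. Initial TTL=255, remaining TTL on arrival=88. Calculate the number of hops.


Given: initial TTL = 255, received TTL = 88
Hops = initial TTL - received TTL
Hops = 255 - 88 = 167

167


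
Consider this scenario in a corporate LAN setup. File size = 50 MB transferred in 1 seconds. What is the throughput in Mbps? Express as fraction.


Given: file = 50 MB, time = 1 s
File in Mb = 50 * 8 = 400 Mb
Throughput = 400 / 1 Mbps
Throughput = 400 Mbps

400


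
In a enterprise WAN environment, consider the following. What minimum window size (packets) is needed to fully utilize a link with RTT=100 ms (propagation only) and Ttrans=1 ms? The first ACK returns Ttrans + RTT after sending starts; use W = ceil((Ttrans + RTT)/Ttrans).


Given: Ttrans = 1 ms, RTT = 100 ms (= 2 * Tprop, Tprop = 50 ms)
Time until first ACK returns = Ttrans + RTT = 1 + 100 = 101 ms
Need W * Ttrans >= Ttrans + RTT  ->  W >= (Ttrans + RTT) / Ttrans
(Ttrans + RTT) / Ttrans = 101 / 1 = 101
W_min = ceil(101) = 101

101


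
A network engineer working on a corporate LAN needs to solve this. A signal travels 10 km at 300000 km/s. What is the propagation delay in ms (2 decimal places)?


Given: distance = 10 km, speed = 300000 km/s
Delay = distance / speed = 10 / 300000 seconds
Delay in ms = 10 * 1000 / 300000
Delay = 0.0333 ms
Rounded to 2 dp = 0.03 ms

0.03


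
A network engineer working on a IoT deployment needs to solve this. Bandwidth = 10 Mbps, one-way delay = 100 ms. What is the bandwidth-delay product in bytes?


Given: bandwidth = 10 Mbps, delay = 100 ms
BDP in bits = 10 * 10^6 * 100 / 1000
BDP in bits = 1000000
BDP in bytes = 1000000 / 8 = 125000

125000


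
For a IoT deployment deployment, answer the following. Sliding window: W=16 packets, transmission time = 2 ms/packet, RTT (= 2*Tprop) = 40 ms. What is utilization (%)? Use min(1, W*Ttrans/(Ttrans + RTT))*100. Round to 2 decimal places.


Given: W = 16, Ttrans = 2 ms, RTT = 40 ms (= 2 * Tprop, Tprop = 20 ms)
Cycle time = Ttrans + RTT = 2 + 40 = 42 ms (first packet sent until its ACK returns)
W * Ttrans = 16 * 2 = 32 ms of sending per cycle
W * Ttrans / (Ttrans + RTT) = 32 / 42 = 0.761905
U = min(1, 0.761905) = 0.761905
U% = 76.19%

76.19


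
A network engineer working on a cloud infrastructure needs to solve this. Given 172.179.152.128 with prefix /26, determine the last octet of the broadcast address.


Given: IP = 172.179.152.128, prefix = /26
Host bits = 32 - 26 = 6
Network last octet = 128 AND mask = 128
Host part size = 2^6 - 1 = 63
Broadcast last octet = 128 OR 63 = 191

191


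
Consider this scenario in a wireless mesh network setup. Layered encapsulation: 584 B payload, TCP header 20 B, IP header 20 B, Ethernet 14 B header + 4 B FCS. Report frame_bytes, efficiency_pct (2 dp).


TCP segment = 584 + 20 = 604 B
IP packet = 604 + 20 = 624 B
Ethernet frame = 624 + 14 + 4 = 642 B
Efficiency = app / frame = 584 / 642 = 0.909657 = 90.9657% -> 90.97% (2 dp)

642, 90.97


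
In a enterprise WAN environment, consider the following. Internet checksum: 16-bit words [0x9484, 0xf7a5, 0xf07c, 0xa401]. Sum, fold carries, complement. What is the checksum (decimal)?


Given words: [0x9484, 0xf7a5, 0xf07c, 0xa401]
Step 1: Sum all words
Raw sum = 38020 + 63397 + 61564 + 41985 = 204966
Step 2: Fold carry: (8358 + 3) = 8361
One's complement = ~8361 & 0xFFFF = 57174

57174


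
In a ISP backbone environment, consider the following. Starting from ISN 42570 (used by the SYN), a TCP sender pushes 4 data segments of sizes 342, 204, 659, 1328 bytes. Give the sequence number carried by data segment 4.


The SYN occupies sequence number ISN = 42570, so the first data byte is ISN + 1 = 42571.
SEQ of data segment i = (ISN + 1) + sum of payload sizes of segments 1..i-1.
Segment 1: SEQ = 42571, payload = 342 bytes
Segment 2: SEQ = 42913, payload = 204 bytes
Segment 3: SEQ = 43117, payload = 659 bytes
Segment 4: SEQ = 43776, payload = 1328 bytes
SEQ of segment 4 = 42571 + 342 + 204 + 659 = 43776

43776


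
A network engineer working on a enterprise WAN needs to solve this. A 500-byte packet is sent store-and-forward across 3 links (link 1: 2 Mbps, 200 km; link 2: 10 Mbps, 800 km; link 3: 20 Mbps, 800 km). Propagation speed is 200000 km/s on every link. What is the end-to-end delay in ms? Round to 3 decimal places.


Packet = 500 bytes = 4000 bits. Store-and-forward: sum (t_trans + t_prop) per link.
Link 1: t_trans = 4000/(2*10^6) s = 2.0000 ms; t_prop = 200/200000 s = 1.0000 ms; subtotal = 3.0000 ms
Link 2: t_trans = 4000/(10*10^6) s = 0.4000 ms; t_prop = 800/200000 s = 4.0000 ms; subtotal = 4.4000 ms
Link 3: t_trans = 4000/(20*10^6) s = 0.2000 ms; t_prop = 800/200000 s = 4.0000 ms; subtotal = 4.2000 ms
End-to-end = 3.0000 + 4.4000 + 4.2000 = 11.6000 ms -> 11.600 ms (3 dp)

11.600


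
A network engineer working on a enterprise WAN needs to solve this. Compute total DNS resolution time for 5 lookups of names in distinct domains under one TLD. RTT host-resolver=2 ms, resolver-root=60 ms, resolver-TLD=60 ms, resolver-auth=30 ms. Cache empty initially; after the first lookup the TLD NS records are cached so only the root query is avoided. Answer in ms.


Lookup 1 (cold cache): local + root + TLD + auth = 2 + 60 + 60 + 30 = 152 ms
Lookups 2..5 (TLD NS cached -> skip root; new domain -> still ask TLD and auth): local + TLD + auth = 2 + 60 + 30 = 92 ms each
Remaining 4 lookups: 4 * 92 = 368 ms
Total = 152 + 368 = 520 ms

520


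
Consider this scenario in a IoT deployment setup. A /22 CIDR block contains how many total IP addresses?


Given: CIDR prefix /22
Host bits = 32 - 22 = 10
Total addresses = 2^10 = 1024

1024


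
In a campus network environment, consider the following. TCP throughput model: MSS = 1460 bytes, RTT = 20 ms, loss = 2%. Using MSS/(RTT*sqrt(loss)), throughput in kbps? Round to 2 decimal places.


Given: MSS = 1460 bytes, RTT = 20 ms, loss = 2%
RTT in seconds = 20 / 1000 = 0.02
Loss rate = 2% = 0.02
sqrt(loss) = sqrt(0.02) = 0.141421356237
Throughput (bytes/s) = 1460 / (0.02 * 0.141421356237) = 516187.9503
Throughput (kbps) = 516187.9503 * 8 / 1000 = 4129.503602 -> 4129.50 kbps (2 dp)

4129.50


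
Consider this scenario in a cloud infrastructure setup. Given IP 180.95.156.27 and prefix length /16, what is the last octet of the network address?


Given: IP = 180.95.156.27, prefix = /16
Subnet mask = 255.255.0.0
Last octet of IP: 27
Last octet of mask: 0
Network last octet = 27 AND 0 = 0

0


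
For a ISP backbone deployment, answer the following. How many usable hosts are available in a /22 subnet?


Given: subnet mask /22
Host bits = 32 - 22 = 10
Total addresses = 2^10 = 1024
Usable hosts = 1024 - 2 (network + broadcast) = 1022

1022


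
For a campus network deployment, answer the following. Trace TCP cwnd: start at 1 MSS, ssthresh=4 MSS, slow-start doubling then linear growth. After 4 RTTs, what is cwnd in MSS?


RTT 0: cwnd = 1 MSS (initial)
RTT 1: cwnd = 2 MSS (slow start, doubled)
RTT 2: cwnd = 4 MSS (slow start, doubled)
RTT 3: cwnd = 5 MSS (congestion avoidance, +1)
RTT 4: cwnd = 6 MSS (congestion avoidance, +1)

6


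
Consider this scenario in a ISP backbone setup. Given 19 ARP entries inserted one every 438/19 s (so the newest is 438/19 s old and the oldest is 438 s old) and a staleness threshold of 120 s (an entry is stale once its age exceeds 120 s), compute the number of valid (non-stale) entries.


Ages are k * 438/19 s for k = 1..19 (spacing = 23.0526 s).
Entry k is valid iff k * 438/19 <= 120 iff k <= 19 * 120 / 438 = 5.2055
n_valid = floor(5.2055) = 5
(n_stale = 19 - 5 = 14)

5


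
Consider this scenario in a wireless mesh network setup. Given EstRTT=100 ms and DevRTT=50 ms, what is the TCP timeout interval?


Given: EstRTT = 100 ms, DevRTT = 50 ms
Timeout = EstRTT + 4 * DevRTT
4 * DevRTT = 4 * 50 = 200
Timeout = 100 + 200 = 300 ms

300


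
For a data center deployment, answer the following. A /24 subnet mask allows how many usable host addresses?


Given: subnet mask /24
Host bits = 32 - 24 = 8
Total addresses = 2^8 = 256
Usable hosts = 256 - 2 (network + broadcast) = 254

254


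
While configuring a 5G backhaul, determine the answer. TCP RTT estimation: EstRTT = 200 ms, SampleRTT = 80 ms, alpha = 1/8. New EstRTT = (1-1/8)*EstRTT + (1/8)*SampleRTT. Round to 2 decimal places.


Given: EstRTT = 200 ms, SampleRTT = 80 ms, alpha = 1/8
New EstRTT = (1 - alpha) * EstRTT + alpha * SampleRTT
(7/8) * 200 = 175
(1/8) * 80 = 10
New EstRTT = 175 + 10 = 185 ms -> 185.00 ms (2 dp)

185.00


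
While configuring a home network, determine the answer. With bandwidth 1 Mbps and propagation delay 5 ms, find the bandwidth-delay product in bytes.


Given: bandwidth = 1 Mbps, delay = 5 ms
BDP in bits = 1 * 10^6 * 5 / 1000
BDP in bits = 5000
BDP in bytes = 5000 / 8 = 625

625


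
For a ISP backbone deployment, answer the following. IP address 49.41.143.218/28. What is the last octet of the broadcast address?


Given: IP = 49.41.143.218, prefix = /28
Host bits = 32 - 28 = 4
Network last octet = 218 AND mask = 208
Host part size = 2^4 - 1 = 15
Broadcast last octet = 208 OR 15 = 223

223


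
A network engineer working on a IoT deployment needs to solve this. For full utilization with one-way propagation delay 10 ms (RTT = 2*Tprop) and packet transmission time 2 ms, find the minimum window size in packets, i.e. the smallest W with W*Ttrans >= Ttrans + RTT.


Given: Ttrans = 2 ms, RTT = 20 ms (= 2 * Tprop, Tprop = 10 ms)
Time until first ACK returns = Ttrans + RTT = 2 + 20 = 22 ms
Need W * Ttrans >= Ttrans + RTT  ->  W >= (Ttrans + RTT) / Ttrans
(Ttrans + RTT) / Ttrans = 22 / 2 = 11
W_min = ceil(11) = 11

11


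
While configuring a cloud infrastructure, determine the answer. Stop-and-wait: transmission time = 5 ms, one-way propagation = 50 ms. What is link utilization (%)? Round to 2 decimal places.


Given: Ttrans = 5 ms, Tprop = 50 ms
RTT = 2 * Tprop = 2 * 50 = 100 ms
U = Ttrans / (Ttrans + RTT)
U = 5 / (5 + 100)
U = 5 / 105 = 0.047619
U% = 4.76%

4.76


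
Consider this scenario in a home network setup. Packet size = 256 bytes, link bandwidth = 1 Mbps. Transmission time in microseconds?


Given: packet = 256 bytes, bandwidth = 1 Mbps
Packet in bits = 256 * 8 = 2048 bits
Bandwidth = 1 * 10^6 = 1000000 bps
Time = 2048 / 1000000 seconds
Time in us = 2048 * 10^6 / 1000000 = 2048

2048


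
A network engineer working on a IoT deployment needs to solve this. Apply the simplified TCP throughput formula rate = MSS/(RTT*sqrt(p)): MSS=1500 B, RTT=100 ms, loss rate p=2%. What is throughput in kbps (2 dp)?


Given: MSS = 1500 bytes, RTT = 100 ms, loss = 2%
RTT in seconds = 100 / 1000 = 0.1
Loss rate = 2% = 0.02
sqrt(loss) = sqrt(0.02) = 0.141421356237
Throughput (bytes/s) = 1500 / (0.1 * 0.141421356237) = 106066.0172
Throughput (kbps) = 106066.0172 * 8 / 1000 = 848.528137 -> 848.53 kbps (2 dp)

848.53


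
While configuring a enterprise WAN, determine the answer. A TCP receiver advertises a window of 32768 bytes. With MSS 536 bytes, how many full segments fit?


Given: RWND = 32768 bytes, MSS = 536 bytes
Full segments = floor(RWND / MSS)
Full segments = floor(32768 / 536)
Full segments = floor(61.1343) = 61

61


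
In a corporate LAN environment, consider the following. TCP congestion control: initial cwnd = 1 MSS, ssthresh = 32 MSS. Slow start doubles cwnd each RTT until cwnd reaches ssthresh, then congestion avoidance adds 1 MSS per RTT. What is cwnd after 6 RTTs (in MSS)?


RTT 0: cwnd = 1 MSS (initial)
RTT 1: cwnd = 2 MSS (slow start, doubled)
RTT 2: cwnd = 4 MSS (slow start, doubled)
RTT 3: cwnd = 8 MSS (slow start, doubled)
RTT 4: cwnd = 16 MSS (slow start, doubled)
RTT 5: cwnd = 32 MSS (slow start, doubled)
RTT 6: cwnd = 33 MSS (congestion avoidance, +1)

33


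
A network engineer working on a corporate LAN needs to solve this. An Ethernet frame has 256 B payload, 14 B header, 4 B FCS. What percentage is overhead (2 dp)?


Given: payload = 256 B, header = 14 B, trailer = 4 B
Overhead bytes = header + trailer = 14 + 4 = 18
Total frame = payload + overhead = 256 + 18 = 274
Overhead % = 18 / 274 * 100 = 6.5693% -> 6.57% (2 dp)

6.57


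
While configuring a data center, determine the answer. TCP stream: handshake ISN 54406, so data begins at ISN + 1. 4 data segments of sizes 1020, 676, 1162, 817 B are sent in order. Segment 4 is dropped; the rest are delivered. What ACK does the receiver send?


SYN uses sequence number 54406; first data byte = ISN + 1 = 54407.
Segment 1: SEQ = 54407, len = 1020 B, covers [54407, 55426]
Segment 2: SEQ = 55427, len = 676 B, covers [55427, 56102]
Segment 3: SEQ = 56103, len = 1162 B, covers [56103, 57264]
Segment 4: SEQ = 57265, len = 817 B, covers [57265, 58081] [LOST]
In-order data received: bytes [54407, 57264] (segments 1..3).
Segment 4 missing -> gap begins at byte 57265.
Cumulative ACK = next expected in-order byte = 54407 + 1020 + 676 + 1162 = 57265

57265


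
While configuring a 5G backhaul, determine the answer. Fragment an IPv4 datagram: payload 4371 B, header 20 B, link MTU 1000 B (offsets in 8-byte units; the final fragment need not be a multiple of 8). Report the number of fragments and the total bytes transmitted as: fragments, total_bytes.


Max data per non-final fragment = floor((MTU - header)/8)*8 = floor((1000 - 20)/8)*8 = floor(980/8)*8 = 976 B
Final fragment needs no 8-byte alignment: it can carry up to MTU - header = 980 B
Non-final fragments needed = ceil((payload - 980) / 976) = ceil(3391/976) = ceil(3.4744) = 4
Number of fragments = 4 + 1 = 5
Fragment sizes (data): 4 * 976 B + 467 B (last, 467 <= 980 OK)
Total bytes sent = payload + n_frags * header = 4371 + 5*20 = 4371 + 100 = 4471 B

5, 4471


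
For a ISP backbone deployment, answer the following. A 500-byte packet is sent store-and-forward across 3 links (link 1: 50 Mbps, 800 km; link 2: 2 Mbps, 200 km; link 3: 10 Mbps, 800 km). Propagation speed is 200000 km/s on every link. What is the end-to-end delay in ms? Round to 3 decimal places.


Packet = 500 bytes = 4000 bits. Store-and-forward: sum (t_trans + t_prop) per link.
Link 1: t_trans = 4000/(50*10^6) s = 0.0800 ms; t_prop = 800/200000 s = 4.0000 ms; subtotal = 4.0800 ms
Link 2: t_trans = 4000/(2*10^6) s = 2.0000 ms; t_prop = 200/200000 s = 1.0000 ms; subtotal = 3.0000 ms
Link 3: t_trans = 4000/(10*10^6) s = 0.4000 ms; t_prop = 800/200000 s = 4.0000 ms; subtotal = 4.4000 ms
End-to-end = 4.0800 + 3.0000 + 4.4000 = 11.4800 ms -> 11.480 ms (3 dp)

11.480


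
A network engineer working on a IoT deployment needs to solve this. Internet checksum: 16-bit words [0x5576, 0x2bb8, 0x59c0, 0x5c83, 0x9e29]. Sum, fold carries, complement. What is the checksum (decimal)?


Given words: [0x5576, 0x2bb8, 0x59c0, 0x5c83, 0x9e29]
Step 1: Sum all words
Raw sum = 21878 + 11192 + 22976 + 23683 + 40489 = 120218
Step 2: Fold carry: (54682 + 1) = 54683
One's complement = ~54683 & 0xFFFF = 10852

10852


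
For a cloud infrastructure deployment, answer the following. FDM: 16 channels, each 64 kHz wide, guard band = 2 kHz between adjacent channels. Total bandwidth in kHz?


Given: 16 channels, 64 kHz each, guard = 2 kHz
Channel bandwidth = 16 * 64 = 1024 kHz
Guard bands = 15 gaps * 2 kHz = 30 kHz
Total = 1024 + 30 = 1054 kHz

1054


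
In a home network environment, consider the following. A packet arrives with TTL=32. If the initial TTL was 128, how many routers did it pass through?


Given: initial TTL = 128, received TTL = 32
Hops = initial TTL - received TTL
Hops = 128 - 32 = 96

96


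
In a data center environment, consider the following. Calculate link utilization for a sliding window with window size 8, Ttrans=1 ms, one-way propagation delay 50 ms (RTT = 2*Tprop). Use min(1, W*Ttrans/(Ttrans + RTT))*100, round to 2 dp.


Given: W = 8, Ttrans = 1 ms, RTT = 100 ms (= 2 * Tprop, Tprop = 50 ms)
Cycle time = Ttrans + RTT = 1 + 100 = 101 ms (first packet sent until its ACK returns)
W * Ttrans = 8 * 1 = 8 ms of sending per cycle
W * Ttrans / (Ttrans + RTT) = 8 / 101 = 0.079208
U = min(1, 0.079208) = 0.079208
U% = 7.92%

7.92


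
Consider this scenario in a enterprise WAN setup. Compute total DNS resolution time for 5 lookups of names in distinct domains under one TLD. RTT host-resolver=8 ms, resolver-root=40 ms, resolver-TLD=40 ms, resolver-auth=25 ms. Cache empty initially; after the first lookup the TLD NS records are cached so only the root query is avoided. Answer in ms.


Lookup 1 (cold cache): local + root + TLD + auth = 8 + 40 + 40 + 25 = 113 ms
Lookups 2..5 (TLD NS cached -> skip root; new domain -> still ask TLD and auth): local + TLD + auth = 8 + 40 + 25 = 73 ms each
Remaining 4 lookups: 4 * 73 = 292 ms
Total = 113 + 292 = 405 ms

405


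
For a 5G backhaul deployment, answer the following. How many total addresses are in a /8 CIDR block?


Given: CIDR prefix /8
Host bits = 32 - 8 = 24
Total addresses = 2^24 = 16777216

16777216


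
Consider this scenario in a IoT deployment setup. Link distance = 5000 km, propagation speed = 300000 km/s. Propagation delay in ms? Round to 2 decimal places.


Given: distance = 5000 km, speed = 300000 km/s
Delay = distance / speed = 5000 / 300000 seconds
Delay in ms = 5000 * 1000 / 300000
Delay = 16.6667 ms
Rounded to 2 dp = 16.67 ms

16.67


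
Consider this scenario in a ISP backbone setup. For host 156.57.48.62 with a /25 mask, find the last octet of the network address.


Given: IP = 156.57.48.62, prefix = /25
Subnet mask = 255.255.255.128
Last octet of IP: 62
Last octet of mask: 128
Network last octet = 62 AND 128 = 0

0


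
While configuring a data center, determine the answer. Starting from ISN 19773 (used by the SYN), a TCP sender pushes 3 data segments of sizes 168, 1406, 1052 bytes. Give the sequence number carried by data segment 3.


The SYN occupies sequence number ISN = 19773, so the first data byte is ISN + 1 = 19774.
SEQ of data segment i = (ISN + 1) + sum of payload sizes of segments 1..i-1.
Segment 1: SEQ = 19774, payload = 168 bytes
Segment 2: SEQ = 19942, payload = 1406 bytes
Segment 3: SEQ = 21348, payload = 1052 bytes
SEQ of segment 3 = 19774 + 168 + 1406 = 21348

21348


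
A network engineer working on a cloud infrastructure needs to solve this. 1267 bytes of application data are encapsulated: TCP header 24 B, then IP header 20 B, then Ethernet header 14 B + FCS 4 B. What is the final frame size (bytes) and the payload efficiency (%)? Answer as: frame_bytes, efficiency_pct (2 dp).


TCP segment = 1267 + 24 = 1291 B
IP packet = 1291 + 20 = 1311 B
Ethernet frame = 1311 + 14 + 4 = 1329 B
Efficiency = app / frame = 1267 / 1329 = 0.953348 = 95.3348% -> 95.33% (2 dp)

1329, 95.33


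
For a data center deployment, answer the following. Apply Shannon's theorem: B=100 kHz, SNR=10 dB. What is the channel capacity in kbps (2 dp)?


Given: B = 100 kHz, SNR = 10 dB
SNR linear = 10^(10/10) = 10
1 + SNR = 11
log2(11) = 3.4594316186
C = 100 * 1000 * 3.4594316186 = 345943.1619 bps
C = 345.943162 kbps -> 345.94 kbps (2 dp)

345.94


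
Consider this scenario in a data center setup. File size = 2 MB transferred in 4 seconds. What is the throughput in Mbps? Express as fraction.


Given: file = 2 MB, time = 4 s
File in Mb = 2 * 8 = 16 Mb
Throughput = 16 / 4 Mbps
Throughput = 4 Mbps

4


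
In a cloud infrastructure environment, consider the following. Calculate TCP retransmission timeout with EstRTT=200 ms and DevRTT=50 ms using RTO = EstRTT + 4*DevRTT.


Given: EstRTT = 200 ms, DevRTT = 50 ms
Timeout = EstRTT + 4 * DevRTT
4 * DevRTT = 4 * 50 = 200
Timeout = 200 + 200 = 400 ms

400


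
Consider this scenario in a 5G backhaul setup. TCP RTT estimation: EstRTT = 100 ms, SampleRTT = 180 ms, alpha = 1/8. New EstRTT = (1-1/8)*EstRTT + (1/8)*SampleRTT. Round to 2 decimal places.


Given: EstRTT = 100 ms, SampleRTT = 180 ms, alpha = 1/8
New EstRTT = (1 - alpha) * EstRTT + alpha * SampleRTT
(7/8) * 100 = 87.5
(1/8) * 180 = 22.5
New EstRTT = 87.5 + 22.5 = 110 ms -> 110.00 ms (2 dp)

110.00


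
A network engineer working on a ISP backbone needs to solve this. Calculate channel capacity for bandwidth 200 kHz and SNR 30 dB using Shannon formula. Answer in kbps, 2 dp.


Given: B = 200 kHz, SNR = 30 dB
SNR linear = 10^(30/10) = 1000
1 + SNR = 1001
log2(1001) = 9.9672262588
C = 200 * 1000 * 9.9672262588 = 1993445.2518 bps
C = 1993.445252 kbps -> 1993.45 kbps (2 dp)

1993.45


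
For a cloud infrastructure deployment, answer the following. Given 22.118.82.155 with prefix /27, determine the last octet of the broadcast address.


Given: IP = 22.118.82.155, prefix = /27
Host bits = 32 - 27 = 5
Network last octet = 155 AND mask = 128
Host part size = 2^5 - 1 = 31
Broadcast last octet = 128 OR 31 = 159

159


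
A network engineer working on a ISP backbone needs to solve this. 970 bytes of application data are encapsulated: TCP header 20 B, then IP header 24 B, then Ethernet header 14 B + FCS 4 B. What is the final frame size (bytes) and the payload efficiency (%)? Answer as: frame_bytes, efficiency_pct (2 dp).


TCP segment = 970 + 20 = 990 B
IP packet = 990 + 24 = 1014 B
Ethernet frame = 1014 + 14 + 4 = 1032 B
Efficiency = app / frame = 970 / 1032 = 0.939922 = 93.9922% -> 93.99% (2 dp)

1032, 93.99


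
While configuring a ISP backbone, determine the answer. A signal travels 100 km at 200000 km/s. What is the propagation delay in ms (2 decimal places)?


Given: distance = 100 km, speed = 200000 km/s
Delay = distance / speed = 100 / 200000 seconds
Delay in ms = 100 * 1000 / 200000
Delay = 0.5000 ms
Rounded to 2 dp = 0.50 ms

0.50


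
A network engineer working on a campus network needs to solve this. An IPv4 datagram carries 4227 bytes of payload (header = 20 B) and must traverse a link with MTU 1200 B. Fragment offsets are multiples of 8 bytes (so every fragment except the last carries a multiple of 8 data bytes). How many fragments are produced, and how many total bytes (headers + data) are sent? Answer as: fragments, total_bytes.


Max data per non-final fragment = floor((MTU - header)/8)*8 = floor((1200 - 20)/8)*8 = floor(1180/8)*8 = 1176 B
Final fragment needs no 8-byte alignment: it can carry up to MTU - header = 1180 B
Non-final fragments needed = ceil((payload - 1180) / 1176) = ceil(3047/1176) = ceil(2.5910) = 3
Number of fragments = 3 + 1 = 4
Fragment sizes (data): 3 * 1176 B + 699 B (last, 699 <= 1180 OK)
Total bytes sent = payload + n_frags * header = 4227 + 4*20 = 4227 + 80 = 4307 B

4, 4307


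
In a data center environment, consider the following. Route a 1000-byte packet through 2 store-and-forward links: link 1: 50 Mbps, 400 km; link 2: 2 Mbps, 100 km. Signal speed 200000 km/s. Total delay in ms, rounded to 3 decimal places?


Packet = 1000 bytes = 8000 bits. Store-and-forward: sum (t_trans + t_prop) per link.
Link 1: t_trans = 8000/(50*10^6) s = 0.1600 ms; t_prop = 400/200000 s = 2.0000 ms; subtotal = 2.1600 ms
Link 2: t_trans = 8000/(2*10^6) s = 4.0000 ms; t_prop = 100/200000 s = 0.5000 ms; subtotal = 4.5000 ms
End-to-end = 2.1600 + 4.5000 = 6.6600 ms -> 6.660 ms (3 dp)

6.660


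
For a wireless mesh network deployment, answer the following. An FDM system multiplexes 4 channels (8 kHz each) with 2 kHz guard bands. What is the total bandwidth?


Given: 4 channels, 8 kHz each, guard = 2 kHz
Channel bandwidth = 4 * 8 = 32 kHz
Guard bands = 3 gaps * 2 kHz = 6 kHz
Total = 32 + 6 = 38 kHz

38


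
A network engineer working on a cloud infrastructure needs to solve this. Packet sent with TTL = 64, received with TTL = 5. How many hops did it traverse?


Given: initial TTL = 64, received TTL = 5
Hops = initial TTL - received TTL
Hops = 64 - 5 = 59

59


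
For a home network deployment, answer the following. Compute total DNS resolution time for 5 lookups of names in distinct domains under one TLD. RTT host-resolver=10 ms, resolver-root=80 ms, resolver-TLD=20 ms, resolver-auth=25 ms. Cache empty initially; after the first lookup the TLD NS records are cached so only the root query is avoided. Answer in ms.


Lookup 1 (cold cache): local + root + TLD + auth = 10 + 80 + 20 + 25 = 135 ms
Lookups 2..5 (TLD NS cached -> skip root; new domain -> still ask TLD and auth): local + TLD + auth = 10 + 20 + 25 = 55 ms each
Remaining 4 lookups: 4 * 55 = 220 ms
Total = 135 + 220 = 355 ms

355


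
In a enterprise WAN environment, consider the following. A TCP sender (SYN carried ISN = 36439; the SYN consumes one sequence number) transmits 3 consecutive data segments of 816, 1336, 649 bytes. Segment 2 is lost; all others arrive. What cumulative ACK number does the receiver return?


SYN uses sequence number 36439; first data byte = ISN + 1 = 36440.
Segment 1: SEQ = 36440, len = 816 B, covers [36440, 37255]
Segment 2: SEQ = 37256, len = 1336 B, covers [37256, 38591] [LOST]
Segment 3: SEQ = 38592, len = 649 B, covers [38592, 39240]
In-order data received: bytes [36440, 37255] (segments 1..1).
Segment 2 missing -> gap begins at byte 37256; later segments buffered out of order.
Cumulative ACK = next expected in-order byte = 36440 + 816 = 37256

37256


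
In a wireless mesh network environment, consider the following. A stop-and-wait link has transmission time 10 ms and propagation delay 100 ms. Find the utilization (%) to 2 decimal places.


Given: Ttrans = 10 ms, Tprop = 100 ms
RTT = 2 * Tprop = 2 * 100 = 200 ms
U = Ttrans / (Ttrans + RTT)
U = 10 / (10 + 200)
U = 10 / 210 = 0.047619
U% = 4.76%

4.76


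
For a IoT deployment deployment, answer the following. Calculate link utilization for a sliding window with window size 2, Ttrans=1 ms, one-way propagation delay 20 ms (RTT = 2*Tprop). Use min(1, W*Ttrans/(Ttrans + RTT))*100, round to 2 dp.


Given: W = 2, Ttrans = 1 ms, RTT = 40 ms (= 2 * Tprop, Tprop = 20 ms)
Cycle time = Ttrans + RTT = 1 + 40 = 41 ms (first packet sent until its ACK returns)
W * Ttrans = 2 * 1 = 2 ms of sending per cycle
W * Ttrans / (Ttrans + RTT) = 2 / 41 = 0.048780
U = min(1, 0.048780) = 0.048780
U% = 4.88%

4.88


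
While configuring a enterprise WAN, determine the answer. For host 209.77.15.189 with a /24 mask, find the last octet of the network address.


Given: IP = 209.77.15.189, prefix = /24
Subnet mask = 255.255.255.0
Last octet of IP: 189
Last octet of mask: 0
Network last octet = 189 AND 0 = 0

0


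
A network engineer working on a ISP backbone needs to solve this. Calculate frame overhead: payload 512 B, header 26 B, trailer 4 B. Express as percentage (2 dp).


Given: payload = 512 B, header = 26 B, trailer = 4 B
Overhead bytes = header + trailer = 26 + 4 = 30
Total frame = payload + overhead = 512 + 30 = 542
Overhead % = 30 / 542 * 100 = 5.5351% -> 5.54% (2 dp)

5.54


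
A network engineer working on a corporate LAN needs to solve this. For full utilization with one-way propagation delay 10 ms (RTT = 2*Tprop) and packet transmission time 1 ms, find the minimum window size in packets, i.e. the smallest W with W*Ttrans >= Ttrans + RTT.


Given: Ttrans = 1 ms, RTT = 20 ms (= 2 * Tprop, Tprop = 10 ms)
Time until first ACK returns = Ttrans + RTT = 1 + 20 = 21 ms
Need W * Ttrans >= Ttrans + RTT  ->  W >= (Ttrans + RTT) / Ttrans
(Ttrans + RTT) / Ttrans = 21 / 1 = 21
W_min = ceil(21) = 21

21


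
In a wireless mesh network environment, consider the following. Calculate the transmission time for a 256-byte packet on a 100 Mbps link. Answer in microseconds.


Given: packet = 256 bytes, bandwidth = 100 Mbps
Packet in bits = 256 * 8 = 2048 bits
Bandwidth = 100 * 10^6 = 100000000 bps
Time = 2048 / 100000000 seconds
Time in us = 2048 * 10^6 / 100000000 = 20.48

20.48


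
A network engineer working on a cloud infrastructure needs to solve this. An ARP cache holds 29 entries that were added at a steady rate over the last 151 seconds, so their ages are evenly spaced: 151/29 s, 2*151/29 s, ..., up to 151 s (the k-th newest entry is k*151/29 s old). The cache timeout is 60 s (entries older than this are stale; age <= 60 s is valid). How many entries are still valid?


Ages are k * 151/29 s for k = 1..29 (spacing = 5.2069 s).
Entry k is valid iff k * 151/29 <= 60 iff k <= 29 * 60 / 151 = 11.5232
n_valid = floor(11.5232) = 11
(n_stale = 29 - 11 = 18)

11


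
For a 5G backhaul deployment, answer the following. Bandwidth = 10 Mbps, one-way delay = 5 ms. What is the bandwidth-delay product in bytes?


Given: bandwidth = 10 Mbps, delay = 5 ms
BDP in bits = 10 * 10^6 * 5 / 1000
BDP in bits = 50000
BDP in bytes = 50000 / 8 = 6250

6250


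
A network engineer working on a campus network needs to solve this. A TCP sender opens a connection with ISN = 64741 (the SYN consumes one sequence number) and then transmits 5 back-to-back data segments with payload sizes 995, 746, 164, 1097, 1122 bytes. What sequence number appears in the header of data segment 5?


The SYN occupies sequence number ISN = 64741, so the first data byte is ISN + 1 = 64742.
SEQ of data segment i = (ISN + 1) + sum of payload sizes of segments 1..i-1.
Segment 1: SEQ = 64742, payload = 995 bytes
Segment 2: SEQ = 65737, payload = 746 bytes
Segment 3: SEQ = 66483, payload = 164 bytes
Segment 4: SEQ = 66647, payload = 1097 bytes
Segment 5: SEQ = 67744, payload = 1122 bytes
SEQ of segment 5 = 64742 + 995 + 746 + 164 + 1097 = 67744

67744


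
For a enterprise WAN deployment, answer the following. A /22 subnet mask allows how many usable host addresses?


Given: subnet mask /22
Host bits = 32 - 22 = 10
Total addresses = 2^10 = 1024
Usable hosts = 1024 - 2 (network + broadcast) = 1022

1022


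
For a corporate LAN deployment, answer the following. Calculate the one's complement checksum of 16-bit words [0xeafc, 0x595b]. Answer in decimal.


Given words: [0xeafc, 0x595b]
Step 1: Sum all words
Raw sum = 60156 + 22875 = 83031
Step 2: Fold carry: (17495 + 1) = 17496
One's complement = ~17496 & 0xFFFF = 48039

48039


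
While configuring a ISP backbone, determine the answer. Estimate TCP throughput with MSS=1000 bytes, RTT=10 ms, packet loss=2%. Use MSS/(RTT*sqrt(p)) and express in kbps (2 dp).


Given: MSS = 1000 bytes, RTT = 10 ms, loss = 2%
RTT in seconds = 10 / 1000 = 0.01
Loss rate = 2% = 0.02
sqrt(loss) = sqrt(0.02) = 0.141421356237
Throughput (bytes/s) = 1000 / (0.01 * 0.141421356237) = 707106.7812
Throughput (kbps) = 707106.7812 * 8 / 1000 = 5656.854249 -> 5656.85 kbps (2 dp)

5656.85


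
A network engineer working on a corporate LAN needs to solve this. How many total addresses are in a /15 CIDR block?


Given: CIDR prefix /15
Host bits = 32 - 15 = 17
Total addresses = 2^17 = 131072

131072


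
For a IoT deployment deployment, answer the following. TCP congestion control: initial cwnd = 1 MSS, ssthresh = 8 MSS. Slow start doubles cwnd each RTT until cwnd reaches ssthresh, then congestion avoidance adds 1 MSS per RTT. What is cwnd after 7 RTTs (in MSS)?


RTT 0: cwnd = 1 MSS (initial)
RTT 1: cwnd = 2 MSS (slow start, doubled)
RTT 2: cwnd = 4 MSS (slow start, doubled)
RTT 3: cwnd = 8 MSS (slow start, doubled)
RTT 4: cwnd = 9 MSS (congestion avoidance, +1)
RTT 5: cwnd = 10 MSS (congestion avoidance, +1)
RTT 6: cwnd = 11 MSS (congestion avoidance, +1)
RTT 7: cwnd = 12 MSS (congestion avoidance, +1)

12


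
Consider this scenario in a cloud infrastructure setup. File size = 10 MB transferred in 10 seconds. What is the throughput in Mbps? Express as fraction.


Given: file = 10 MB, time = 10 s
File in Mb = 10 * 8 = 80 Mb
Throughput = 80 / 10 Mbps
Throughput = 8 Mbps

8


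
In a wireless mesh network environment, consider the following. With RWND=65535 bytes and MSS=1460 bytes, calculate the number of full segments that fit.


Given: RWND = 65535 bytes, MSS = 1460 bytes
Full segments = floor(RWND / MSS)
Full segments = floor(65535 / 1460)
Full segments = floor(44.887) = 44

44


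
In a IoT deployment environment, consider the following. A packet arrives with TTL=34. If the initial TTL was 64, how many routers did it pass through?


Given: initial TTL = 64, received TTL = 34
Hops = initial TTL - received TTL
Hops = 64 - 34 = 30

30


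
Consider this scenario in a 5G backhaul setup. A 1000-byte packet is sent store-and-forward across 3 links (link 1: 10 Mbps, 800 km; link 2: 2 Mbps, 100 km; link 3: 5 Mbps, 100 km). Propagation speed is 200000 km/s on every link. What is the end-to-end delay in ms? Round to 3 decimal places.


Packet = 1000 bytes = 8000 bits. Store-and-forward: sum (t_trans + t_prop) per link.
Link 1: t_trans = 8000/(10*10^6) s = 0.8000 ms; t_prop = 800/200000 s = 4.0000 ms; subtotal = 4.8000 ms
Link 2: t_trans = 8000/(2*10^6) s = 4.0000 ms; t_prop = 100/200000 s = 0.5000 ms; subtotal = 4.5000 ms
Link 3: t_trans = 8000/(5*10^6) s = 1.6000 ms; t_prop = 100/200000 s = 0.5000 ms; subtotal = 2.1000 ms
End-to-end = 4.8000 + 4.5000 + 2.1000 = 11.4000 ms -> 11.400 ms (3 dp)

11.400


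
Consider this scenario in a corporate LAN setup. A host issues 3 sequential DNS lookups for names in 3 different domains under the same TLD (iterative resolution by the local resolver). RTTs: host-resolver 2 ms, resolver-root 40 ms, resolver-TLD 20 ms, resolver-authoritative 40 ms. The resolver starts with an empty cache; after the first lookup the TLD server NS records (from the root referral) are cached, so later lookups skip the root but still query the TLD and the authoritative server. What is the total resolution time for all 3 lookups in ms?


Lookup 1 (cold cache): local + root + TLD + auth = 2 + 40 + 20 + 40 = 102 ms
Lookups 2..3 (TLD NS cached -> skip root; new domain -> still ask TLD and auth): local + TLD + auth = 2 + 20 + 40 = 62 ms each
Remaining 2 lookups: 2 * 62 = 124 ms
Total = 102 + 124 = 226 ms

226


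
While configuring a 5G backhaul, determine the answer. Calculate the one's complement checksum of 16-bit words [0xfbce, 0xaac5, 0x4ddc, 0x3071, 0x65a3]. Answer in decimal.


Given words: [0xfbce, 0xaac5, 0x4ddc, 0x3071, 0x65a3]
Step 1: Sum all words
Raw sum = 64462 + 43717 + 19932 + 12401 + 26019 = 166531
Step 2: Fold carry: (35459 + 2) = 35461
One's complement = ~35461 & 0xFFFF = 30074

30074


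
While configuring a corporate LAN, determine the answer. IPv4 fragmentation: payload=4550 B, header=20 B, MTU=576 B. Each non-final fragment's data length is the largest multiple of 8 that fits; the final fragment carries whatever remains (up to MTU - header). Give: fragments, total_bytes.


Max data per non-final fragment = floor((MTU - header)/8)*8 = floor((576 - 20)/8)*8 = floor(556/8)*8 = 552 B
Final fragment needs no 8-byte alignment: it can carry up to MTU - header = 556 B
Non-final fragments needed = ceil((payload - 556) / 552) = ceil(3994/552) = ceil(7.2355) = 8
Number of fragments = 8 + 1 = 9
Fragment sizes (data): 8 * 552 B + 134 B (last, 134 <= 556 OK)
Total bytes sent = payload + n_frags * header = 4550 + 9*20 = 4550 + 180 = 4730 B

9, 4730


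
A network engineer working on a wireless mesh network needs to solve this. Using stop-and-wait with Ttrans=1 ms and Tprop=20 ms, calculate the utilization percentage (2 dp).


Given: Ttrans = 1 ms, Tprop = 20 ms
RTT = 2 * Tprop = 2 * 20 = 40 ms
U = Ttrans / (Ttrans + RTT)
U = 1 / (1 + 40)
U = 1 / 41 = 0.02439
U% = 2.44%

2.44


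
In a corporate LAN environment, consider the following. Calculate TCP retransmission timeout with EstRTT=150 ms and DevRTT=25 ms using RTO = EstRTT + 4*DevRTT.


Given: EstRTT = 150 ms, DevRTT = 25 ms
Timeout = EstRTT + 4 * DevRTT
4 * DevRTT = 4 * 25 = 100
Timeout = 150 + 100 = 250 ms

250


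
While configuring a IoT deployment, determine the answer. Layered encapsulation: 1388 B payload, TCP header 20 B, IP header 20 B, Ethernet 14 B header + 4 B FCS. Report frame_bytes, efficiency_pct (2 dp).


TCP segment = 1388 + 20 = 1408 B
IP packet = 1408 + 20 = 1428 B
Ethernet frame = 1428 + 14 + 4 = 1446 B
Efficiency = app / frame = 1388 / 1446 = 0.959889 = 95.9889% -> 95.99% (2 dp)

1446, 95.99


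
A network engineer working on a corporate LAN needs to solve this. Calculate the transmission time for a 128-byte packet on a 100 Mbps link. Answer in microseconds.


Given: packet = 128 bytes, bandwidth = 100 Mbps
Packet in bits = 128 * 8 = 1024 bits
Bandwidth = 100 * 10^6 = 100000000 bps
Time = 1024 / 100000000 seconds
Time in us = 1024 * 10^6 / 100000000 = 10.24

10.24


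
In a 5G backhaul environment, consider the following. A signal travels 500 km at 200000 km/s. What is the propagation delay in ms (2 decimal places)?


Given: distance = 500 km, speed = 200000 km/s
Delay = distance / speed = 500 / 200000 seconds
Delay in ms = 500 * 1000 / 200000
Delay = 2.5000 ms
Rounded to 2 dp = 2.50 ms

2.50


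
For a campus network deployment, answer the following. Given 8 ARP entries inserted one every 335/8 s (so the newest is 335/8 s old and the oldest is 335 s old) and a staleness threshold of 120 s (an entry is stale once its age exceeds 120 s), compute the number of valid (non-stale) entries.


Ages are k * 335/8 s for k = 1..8 (spacing = 41.8750 s).
Entry k is valid iff k * 335/8 <= 120 iff k <= 8 * 120 / 335 = 2.8657
n_valid = floor(2.8657) = 2
(n_stale = 8 - 2 = 6)

2


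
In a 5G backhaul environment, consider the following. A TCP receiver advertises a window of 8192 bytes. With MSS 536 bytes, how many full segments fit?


Given: RWND = 8192 bytes, MSS = 536 bytes
Full segments = floor(RWND / MSS)
Full segments = floor(8192 / 536)
Full segments = floor(15.2836) = 15

15


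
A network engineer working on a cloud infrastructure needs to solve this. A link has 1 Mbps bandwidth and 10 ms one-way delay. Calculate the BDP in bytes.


Given: bandwidth = 1 Mbps, delay = 10 ms
BDP in bits = 1 * 10^6 * 10 / 1000
BDP in bits = 10000
BDP in bytes = 10000 / 8 = 1250

1250


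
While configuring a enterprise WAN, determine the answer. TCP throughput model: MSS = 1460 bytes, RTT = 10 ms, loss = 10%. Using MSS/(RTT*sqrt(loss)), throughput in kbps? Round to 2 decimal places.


Given: MSS = 1460 bytes, RTT = 10 ms, loss = 10%
RTT in seconds = 10 / 1000 = 0.01
Loss rate = 10% = 0.1
sqrt(loss) = sqrt(0.1) = 0.316227766017
Throughput (bytes/s) = 1460 / (0.01 * 0.316227766017) = 461692.5384
Throughput (kbps) = 461692.5384 * 8 / 1000 = 3693.540307 -> 3693.54 kbps (2 dp)

3693.54
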